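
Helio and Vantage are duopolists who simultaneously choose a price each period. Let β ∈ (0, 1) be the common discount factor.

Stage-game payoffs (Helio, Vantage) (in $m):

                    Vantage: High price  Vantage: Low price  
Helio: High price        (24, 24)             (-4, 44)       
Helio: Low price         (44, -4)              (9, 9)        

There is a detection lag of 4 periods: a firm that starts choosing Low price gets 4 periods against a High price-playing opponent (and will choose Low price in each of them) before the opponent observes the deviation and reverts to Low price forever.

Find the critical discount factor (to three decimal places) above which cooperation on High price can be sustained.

0.869

A deviator earns 44 for 4 periods, then 9 forever; cooperating earns 24 forever. Multiplying the IC by (1−β):
24 ≥ 44(1−β^4) + 9β^4, so 35·β^4 ≥ 20 and β^4 ≥ 4/7.
β ≥ (4/7)^(1/4) ≈ 0.869.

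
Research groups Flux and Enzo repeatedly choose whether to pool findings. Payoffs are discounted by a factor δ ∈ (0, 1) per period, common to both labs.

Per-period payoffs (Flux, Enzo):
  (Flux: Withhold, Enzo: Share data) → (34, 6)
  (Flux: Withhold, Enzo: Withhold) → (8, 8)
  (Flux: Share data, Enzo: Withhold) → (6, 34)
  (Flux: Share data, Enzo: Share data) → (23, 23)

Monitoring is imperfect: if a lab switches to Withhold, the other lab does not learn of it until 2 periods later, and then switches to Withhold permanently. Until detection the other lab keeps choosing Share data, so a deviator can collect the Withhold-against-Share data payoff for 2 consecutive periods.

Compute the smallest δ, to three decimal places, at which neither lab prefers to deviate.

The best deviation is to choose Withhold for all 2 undetected periods, earning 34 each, then 8 forever once detected.
Deviation value: 34(1−δ^2)/(1−δ) + 8δ^2/(1−δ); cooperation value: 23/(1−δ).
IC: 23 ≥ 34(1−δ^2) + 8δ^2 = 34 − 26δ^2.
So δ^2 ≥ 11/26, giving δ ≥ (11/26)^(1/2) ≈ 0.650.

0.650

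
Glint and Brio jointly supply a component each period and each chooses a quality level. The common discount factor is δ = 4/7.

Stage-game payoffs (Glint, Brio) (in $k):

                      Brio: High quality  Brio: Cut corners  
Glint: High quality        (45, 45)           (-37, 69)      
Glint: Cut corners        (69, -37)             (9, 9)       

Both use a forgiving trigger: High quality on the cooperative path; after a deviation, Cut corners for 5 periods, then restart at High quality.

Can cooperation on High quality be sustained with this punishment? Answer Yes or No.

IC: δ+…+δ^5 ≥ (69−45)/(45−9) = 2/3.
At δ = 4/7: partial sum = 1.2521 ≥ 0.6667. Cooperation sustainable.

Yes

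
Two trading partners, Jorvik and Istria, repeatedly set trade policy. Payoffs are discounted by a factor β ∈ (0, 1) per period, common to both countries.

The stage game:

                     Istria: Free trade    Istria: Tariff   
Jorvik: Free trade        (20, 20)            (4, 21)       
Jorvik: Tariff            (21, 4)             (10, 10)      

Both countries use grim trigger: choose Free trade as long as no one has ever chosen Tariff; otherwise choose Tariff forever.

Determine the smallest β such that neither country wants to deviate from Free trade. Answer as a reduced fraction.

One-period gain from deviating is 21 − 20 = 1. The loss is 20 − 10 = 10 in every subsequent period, with present value 10·β/(1−β).
Deviation is unprofitable when 10·β/(1−β) ≥ 1, i.e. β/(1−β) ≥ 1/10.
Equivalently β ≥ 1/(1+10) = 1/11.

1/11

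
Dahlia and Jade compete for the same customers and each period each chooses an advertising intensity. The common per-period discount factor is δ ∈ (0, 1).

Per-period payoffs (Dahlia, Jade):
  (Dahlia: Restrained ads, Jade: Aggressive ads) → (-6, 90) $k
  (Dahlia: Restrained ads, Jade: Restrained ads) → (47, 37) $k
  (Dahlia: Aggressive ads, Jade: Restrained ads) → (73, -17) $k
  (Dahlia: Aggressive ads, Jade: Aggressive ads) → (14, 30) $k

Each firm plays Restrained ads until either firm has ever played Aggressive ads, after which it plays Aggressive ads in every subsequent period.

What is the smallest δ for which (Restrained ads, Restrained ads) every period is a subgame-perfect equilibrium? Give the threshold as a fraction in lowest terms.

Dahlia's threshold: (73−47)/(73−14) = 26/59.
Jade's threshold: (90−37)/(90−30) = 53/60.
26/59 < 53/60, so Jade binds and δ* = 53/60.

53/60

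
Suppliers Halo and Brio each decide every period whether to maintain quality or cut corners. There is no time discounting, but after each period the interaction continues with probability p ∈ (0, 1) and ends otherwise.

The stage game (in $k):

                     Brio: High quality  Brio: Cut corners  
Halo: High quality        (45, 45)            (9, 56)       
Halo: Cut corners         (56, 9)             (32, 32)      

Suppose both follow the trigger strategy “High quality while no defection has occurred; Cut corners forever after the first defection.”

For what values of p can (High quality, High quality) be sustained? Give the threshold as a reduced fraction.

Expected cooperation value is 45 + p·45 + p²·45 + … = 45/(1−p); deviation gives 56 + p·32/(1−p).
45 ≥ 56(1−p) + 32p ⇒ 24p ≥ 11 ⇒ p ≥ 11/24.

11/24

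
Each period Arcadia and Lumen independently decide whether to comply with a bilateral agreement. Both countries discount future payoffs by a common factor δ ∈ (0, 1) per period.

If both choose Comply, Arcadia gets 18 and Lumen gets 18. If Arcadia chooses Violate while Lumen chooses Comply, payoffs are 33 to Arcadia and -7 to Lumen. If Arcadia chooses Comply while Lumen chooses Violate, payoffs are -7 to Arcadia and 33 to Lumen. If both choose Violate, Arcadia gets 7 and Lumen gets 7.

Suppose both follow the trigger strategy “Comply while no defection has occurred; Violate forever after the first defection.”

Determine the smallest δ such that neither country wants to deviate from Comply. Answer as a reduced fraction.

15/26

Cooperation forever yields 18 each period: 18/(1−δ).
Deviating yields 33 once, then 7 forever: 33 + 7δ/(1−δ).
No profitable deviation requires 18/(1−δ) ≥ 33 + 7δ/(1−δ).
Multiplying by (1−δ): 18 ≥ 33(1−δ) + 7δ = 33 − 26δ.
So 26δ ≥ 15, i.e. δ ≥ 15/26.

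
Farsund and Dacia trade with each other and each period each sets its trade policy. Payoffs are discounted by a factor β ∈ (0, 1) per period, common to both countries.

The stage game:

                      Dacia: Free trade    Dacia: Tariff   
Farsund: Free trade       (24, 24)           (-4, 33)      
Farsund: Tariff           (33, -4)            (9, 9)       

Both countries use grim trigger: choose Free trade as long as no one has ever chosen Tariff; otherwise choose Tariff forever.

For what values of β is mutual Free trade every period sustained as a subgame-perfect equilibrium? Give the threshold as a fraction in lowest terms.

3/8

Under grim trigger the critical discount factor is (T−C)/(T−P) with T = 33, C = 24, P = 9.
β* = (33−24)/(33−9) = 9/24 = 3/8.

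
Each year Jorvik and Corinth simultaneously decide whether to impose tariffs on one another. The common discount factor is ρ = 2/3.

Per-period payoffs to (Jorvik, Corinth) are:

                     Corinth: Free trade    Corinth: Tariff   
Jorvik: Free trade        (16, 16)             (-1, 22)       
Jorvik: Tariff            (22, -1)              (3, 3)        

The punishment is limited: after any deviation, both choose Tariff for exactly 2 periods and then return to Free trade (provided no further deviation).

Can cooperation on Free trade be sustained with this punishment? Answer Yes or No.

IC: ρ+…+ρ^2 ≥ (22−16)/(16−3) = 6/13.
At ρ = 2/3: partial sum = 1.1111 ≥ 0.4615. Cooperation sustainable.

Yes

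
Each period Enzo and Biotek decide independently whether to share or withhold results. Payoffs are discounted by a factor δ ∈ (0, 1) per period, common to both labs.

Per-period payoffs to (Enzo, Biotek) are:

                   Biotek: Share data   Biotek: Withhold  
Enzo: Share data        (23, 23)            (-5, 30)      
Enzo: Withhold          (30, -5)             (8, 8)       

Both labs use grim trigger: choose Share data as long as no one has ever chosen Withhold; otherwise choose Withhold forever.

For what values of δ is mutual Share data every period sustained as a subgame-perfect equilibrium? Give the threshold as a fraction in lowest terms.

Cooperation forever yields 23 each period: 23/(1−δ).
Deviating yields 30 once, then 8 forever: 30 + 8δ/(1−δ).
No profitable deviation requires 23/(1−δ) ≥ 30 + 8δ/(1−δ).
Multiplying by (1−δ): 23 ≥ 30(1−δ) + 8δ = 30 − 22δ.
So 22δ ≥ 7, i.e. δ ≥ 7/22.

7/22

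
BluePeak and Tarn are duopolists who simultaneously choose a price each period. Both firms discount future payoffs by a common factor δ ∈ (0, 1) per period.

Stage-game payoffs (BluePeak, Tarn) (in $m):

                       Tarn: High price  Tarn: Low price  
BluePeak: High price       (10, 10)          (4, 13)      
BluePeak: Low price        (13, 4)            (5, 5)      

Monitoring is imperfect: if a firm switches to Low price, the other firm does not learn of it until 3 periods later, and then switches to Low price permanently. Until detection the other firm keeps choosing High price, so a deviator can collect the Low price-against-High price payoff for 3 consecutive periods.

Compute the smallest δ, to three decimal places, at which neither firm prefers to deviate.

The best deviation is to choose Low price for all 3 undetected periods, earning 13 each, then 5 forever once detected.
Deviation value: 13(1−δ^3)/(1−δ) + 5δ^3/(1−δ); cooperation value: 10/(1−δ).
IC: 10 ≥ 13(1−δ^3) + 5δ^3 = 13 − 8δ^3.
So δ^3 ≥ 3/8, giving δ ≥ (3/8)^(1/3) ≈ 0.721.

0.721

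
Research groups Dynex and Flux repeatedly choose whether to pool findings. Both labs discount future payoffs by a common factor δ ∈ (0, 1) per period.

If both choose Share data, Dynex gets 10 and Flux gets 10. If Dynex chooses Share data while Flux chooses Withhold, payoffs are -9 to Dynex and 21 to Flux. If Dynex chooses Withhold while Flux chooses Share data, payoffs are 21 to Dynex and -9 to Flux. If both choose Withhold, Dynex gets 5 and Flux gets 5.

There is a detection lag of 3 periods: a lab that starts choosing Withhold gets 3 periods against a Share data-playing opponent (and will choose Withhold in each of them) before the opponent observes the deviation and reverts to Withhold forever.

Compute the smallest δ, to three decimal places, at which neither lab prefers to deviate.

Deviating for the 3 undetected periods gains 21−10 = 11 per period over cooperation, then loses 10−5 = 5 per period forever once punishment starts.
Gain: 11(1 + δ + … + δ^2); loss: 5·δ^3/(1−δ).
No profitable deviation ⇔ 11(1−δ^3) ≤ 5·δ^3, i.e. δ^3 ≥ 11/(11+5) = 11/16.
Hence δ ≥ (11/16)^(1/3) ≈ 0.883.

0.883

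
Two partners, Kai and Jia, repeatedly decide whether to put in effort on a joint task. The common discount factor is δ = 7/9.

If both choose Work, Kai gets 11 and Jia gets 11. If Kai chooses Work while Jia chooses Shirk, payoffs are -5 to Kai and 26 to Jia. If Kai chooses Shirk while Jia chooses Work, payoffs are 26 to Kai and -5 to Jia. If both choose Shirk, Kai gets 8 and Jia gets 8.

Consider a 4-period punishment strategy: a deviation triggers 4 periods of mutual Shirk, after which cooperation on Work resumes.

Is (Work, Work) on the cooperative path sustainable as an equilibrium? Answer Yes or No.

Comparing payoff streams over the 5 periods until play realigns: cooperate → 11(1+δ+…+δ^4); deviate → 26 + 8(δ+…+δ^4).
Cooperation is sustained iff (11−8)(δ+…+δ^4) ≥ 26−11.
δ+…+δ^4 = 7/9·(1−(7/9)^4)/(1−7/9) = 2.2192, and (26−11)/(11−8) = 5.0000.
2.2192 < 5.0000, so cooperation is not sustainable.

No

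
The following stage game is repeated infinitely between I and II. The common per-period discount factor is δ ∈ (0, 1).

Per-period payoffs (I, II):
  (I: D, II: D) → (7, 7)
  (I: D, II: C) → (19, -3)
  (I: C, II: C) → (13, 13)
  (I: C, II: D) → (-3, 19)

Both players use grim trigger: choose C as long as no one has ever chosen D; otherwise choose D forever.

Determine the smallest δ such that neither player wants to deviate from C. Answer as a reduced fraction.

1/2

13/(1−δ) ≥ 19 + 7δ/(1−δ)
13 ≥ 19 − 12δ
δ ≥ 6/12 = 1/2.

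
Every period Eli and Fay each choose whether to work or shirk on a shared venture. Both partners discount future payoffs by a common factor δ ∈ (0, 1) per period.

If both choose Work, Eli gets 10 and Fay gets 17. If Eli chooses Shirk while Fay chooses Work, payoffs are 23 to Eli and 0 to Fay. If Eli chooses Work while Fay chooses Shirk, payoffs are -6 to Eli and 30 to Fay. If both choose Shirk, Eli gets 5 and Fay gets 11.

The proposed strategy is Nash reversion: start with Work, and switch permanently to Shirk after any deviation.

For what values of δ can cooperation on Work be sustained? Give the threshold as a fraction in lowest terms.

Eli: cooperation gives 10 each period; deviation gives 23 once then 5 forever.
  10/(1−δ) ≥ 23 + 5δ/(1−δ) ⇒ δ ≥ 13/18.
Fay: cooperation gives 17 each period; deviation gives 30 once then 11 forever.
  δ ≥ 13/19.
Both must hold, so the binding constraint is Eli's: δ ≥ 13/18.

13/18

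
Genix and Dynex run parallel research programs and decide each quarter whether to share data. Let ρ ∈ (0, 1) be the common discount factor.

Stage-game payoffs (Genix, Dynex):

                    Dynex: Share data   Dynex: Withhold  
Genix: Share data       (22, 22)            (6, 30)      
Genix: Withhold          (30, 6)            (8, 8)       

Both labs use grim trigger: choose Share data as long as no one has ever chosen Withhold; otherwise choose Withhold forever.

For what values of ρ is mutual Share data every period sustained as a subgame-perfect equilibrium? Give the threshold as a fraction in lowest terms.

4/11

One-period gain from deviating is 30 − 22 = 8. The loss is 22 − 8 = 14 in every subsequent period, with present value 14·ρ/(1−ρ).
Deviation is unprofitable when 14·ρ/(1−ρ) ≥ 8, i.e. ρ/(1−ρ) ≥ 4/7.
Equivalently ρ ≥ 8/(8+14) = 4/11.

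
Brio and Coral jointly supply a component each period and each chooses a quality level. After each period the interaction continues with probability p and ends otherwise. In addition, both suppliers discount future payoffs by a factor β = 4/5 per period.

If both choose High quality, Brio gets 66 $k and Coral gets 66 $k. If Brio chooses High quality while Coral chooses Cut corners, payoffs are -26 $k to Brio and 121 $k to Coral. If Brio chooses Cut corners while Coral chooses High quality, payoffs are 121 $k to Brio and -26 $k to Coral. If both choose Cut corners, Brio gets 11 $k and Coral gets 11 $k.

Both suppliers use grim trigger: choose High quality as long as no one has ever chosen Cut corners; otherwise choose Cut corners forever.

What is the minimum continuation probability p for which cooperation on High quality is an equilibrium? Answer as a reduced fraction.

5/8

With continuation probability p and discount β, the effective per-period discount factor is βp.
Grim-trigger IC: βp ≥ (121−66)/(121−11) = 1/2.
So p ≥ (1/2)/(4/5) = 5/8.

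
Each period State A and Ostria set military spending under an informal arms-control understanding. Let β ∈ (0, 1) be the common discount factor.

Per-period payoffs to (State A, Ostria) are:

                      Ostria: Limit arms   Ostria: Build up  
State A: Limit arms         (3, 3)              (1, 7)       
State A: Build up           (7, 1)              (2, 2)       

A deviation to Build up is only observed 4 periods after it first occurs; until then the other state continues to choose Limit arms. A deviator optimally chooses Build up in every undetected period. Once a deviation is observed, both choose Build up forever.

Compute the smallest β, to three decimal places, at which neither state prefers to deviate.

0.946

A deviator earns 7 for 4 periods, then 2 forever; cooperating earns 3 forever. Multiplying the IC by (1−β):
3 ≥ 7(1−β^4) + 2β^4, so 5·β^4 ≥ 4 and β^4 ≥ 4/5.
β ≥ (4/5)^(1/4) ≈ 0.946.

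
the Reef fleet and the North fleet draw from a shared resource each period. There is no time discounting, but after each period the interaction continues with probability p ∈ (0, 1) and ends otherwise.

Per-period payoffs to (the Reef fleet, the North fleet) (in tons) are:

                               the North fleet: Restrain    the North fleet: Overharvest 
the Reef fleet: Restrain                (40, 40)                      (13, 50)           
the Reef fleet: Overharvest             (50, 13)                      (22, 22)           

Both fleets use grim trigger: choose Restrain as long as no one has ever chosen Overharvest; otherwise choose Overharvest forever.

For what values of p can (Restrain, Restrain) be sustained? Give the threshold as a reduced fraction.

Expected cooperation value is 40 + p·40 + p²·40 + … = 40/(1−p); deviation gives 50 + p·22/(1−p).
40 ≥ 50(1−p) + 22p ⇒ 28p ≥ 10 ⇒ p ≥ 10/28 = 5/14.

5/14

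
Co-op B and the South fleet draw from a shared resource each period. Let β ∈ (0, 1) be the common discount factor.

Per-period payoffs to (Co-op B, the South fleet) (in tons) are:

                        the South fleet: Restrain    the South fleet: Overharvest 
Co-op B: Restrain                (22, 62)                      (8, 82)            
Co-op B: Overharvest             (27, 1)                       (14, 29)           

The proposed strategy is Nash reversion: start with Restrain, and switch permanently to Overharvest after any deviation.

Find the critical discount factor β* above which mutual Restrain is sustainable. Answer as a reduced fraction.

Co-op B: cooperation gives 22 each period; deviation gives 27 once then 14 forever.
  22/(1−β) ≥ 27 + 14β/(1−β) ⇒ β ≥ 5/13.
the South fleet: cooperation gives 62 each period; deviation gives 82 once then 29 forever.
  β ≥ 20/53.
Both must hold, so the binding constraint is Co-op B's: β ≥ 5/13.

5/13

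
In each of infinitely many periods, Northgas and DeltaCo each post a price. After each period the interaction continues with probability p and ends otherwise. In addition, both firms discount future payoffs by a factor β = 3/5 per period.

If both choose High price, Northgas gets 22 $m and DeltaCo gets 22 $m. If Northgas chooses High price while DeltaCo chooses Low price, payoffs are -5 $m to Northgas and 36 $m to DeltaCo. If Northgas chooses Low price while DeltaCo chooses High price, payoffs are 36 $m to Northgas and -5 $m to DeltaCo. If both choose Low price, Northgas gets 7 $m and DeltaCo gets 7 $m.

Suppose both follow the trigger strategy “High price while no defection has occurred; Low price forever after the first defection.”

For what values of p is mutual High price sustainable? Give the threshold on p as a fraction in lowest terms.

70/87

Expected continuation weight on next period's payoff is β·p = 3/5·p, which plays the role of the discount factor.
Cooperation requires 3/5·p ≥ (36−22)/(36−7) = 14/29, hence p ≥ 70/87.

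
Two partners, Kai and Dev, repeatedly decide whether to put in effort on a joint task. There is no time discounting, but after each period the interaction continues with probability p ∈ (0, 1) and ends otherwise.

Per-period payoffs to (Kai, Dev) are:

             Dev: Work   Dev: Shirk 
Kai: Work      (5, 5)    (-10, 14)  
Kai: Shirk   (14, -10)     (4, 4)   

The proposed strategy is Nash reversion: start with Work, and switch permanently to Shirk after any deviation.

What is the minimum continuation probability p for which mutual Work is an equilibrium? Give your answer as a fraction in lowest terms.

Expected cooperation value is 5 + p·5 + p²·5 + … = 5/(1−p); deviation gives 14 + p·4/(1−p).
5 ≥ 14(1−p) + 4p ⇒ 10p ≥ 9 ⇒ p ≥ 9/10.

9/10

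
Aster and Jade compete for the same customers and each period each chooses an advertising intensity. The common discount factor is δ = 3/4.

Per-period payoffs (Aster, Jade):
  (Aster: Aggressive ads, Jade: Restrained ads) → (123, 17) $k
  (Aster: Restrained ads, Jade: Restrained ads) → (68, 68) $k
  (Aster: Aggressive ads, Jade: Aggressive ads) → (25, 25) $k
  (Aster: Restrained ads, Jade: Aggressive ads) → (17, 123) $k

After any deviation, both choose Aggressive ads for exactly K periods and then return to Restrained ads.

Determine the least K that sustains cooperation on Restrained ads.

2

Need Σ_{k=1}^{K} δ^k ≥ (123−68)/(68−25) = 1.2791 at δ = 3/4.
At K = 1 the sum is 0.7500 < 1.2791; at K = 2 it is 1.3125 ≥ 1.2791.
So the minimum punishment length is K = 2.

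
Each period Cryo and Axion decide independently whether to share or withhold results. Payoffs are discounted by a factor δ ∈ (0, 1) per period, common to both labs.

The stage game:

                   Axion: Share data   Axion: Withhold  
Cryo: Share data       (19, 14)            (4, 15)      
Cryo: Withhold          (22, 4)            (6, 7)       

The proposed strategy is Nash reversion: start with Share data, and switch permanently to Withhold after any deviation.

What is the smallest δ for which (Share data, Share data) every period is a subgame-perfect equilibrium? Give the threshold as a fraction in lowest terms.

Cryo: cooperation gives 19 each period; deviation gives 22 once then 6 forever.
  19/(1−δ) ≥ 22 + 6δ/(1−δ) ⇒ δ ≥ 3/16.
Axion: cooperation gives 14 each period; deviation gives 15 once then 7 forever.
  δ ≥ 1/8.
Both must hold, so the binding constraint is Cryo's: δ ≥ 3/16.

3/16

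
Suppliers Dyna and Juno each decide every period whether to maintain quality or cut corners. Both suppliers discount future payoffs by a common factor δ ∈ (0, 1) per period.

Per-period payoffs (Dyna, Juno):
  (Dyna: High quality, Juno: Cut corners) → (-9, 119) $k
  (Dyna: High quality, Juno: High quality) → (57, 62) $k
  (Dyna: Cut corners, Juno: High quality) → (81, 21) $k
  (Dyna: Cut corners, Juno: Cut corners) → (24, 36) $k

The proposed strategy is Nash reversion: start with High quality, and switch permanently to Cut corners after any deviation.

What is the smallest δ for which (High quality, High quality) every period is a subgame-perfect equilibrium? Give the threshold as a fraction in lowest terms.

57/83

For Dyna: deviation gain 81−57 = 24, per-period punishment loss 57−24 = 33. IC gives δ ≥ 24/57 = 8/19.
For Juno: gain 57, loss 26 per period, so δ ≥ 57/83.
The tighter constraint is Juno's, so cooperation needs δ ≥ 57/83.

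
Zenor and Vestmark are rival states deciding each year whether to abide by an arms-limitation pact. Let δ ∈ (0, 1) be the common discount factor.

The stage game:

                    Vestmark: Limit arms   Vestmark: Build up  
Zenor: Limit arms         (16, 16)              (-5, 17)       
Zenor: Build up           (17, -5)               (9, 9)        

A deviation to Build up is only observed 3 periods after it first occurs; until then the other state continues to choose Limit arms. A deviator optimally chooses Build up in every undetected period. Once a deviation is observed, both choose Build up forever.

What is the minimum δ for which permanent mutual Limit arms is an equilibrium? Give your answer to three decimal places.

A deviator earns 17 for 3 periods, then 9 forever; cooperating earns 16 forever. Multiplying the IC by (1−δ):
16 ≥ 17(1−δ^3) + 9δ^3, so 8·δ^3 ≥ 1 and δ^3 ≥ 1/8.
δ ≥ (1/8)^(1/3) ≈ 0.500.

0.500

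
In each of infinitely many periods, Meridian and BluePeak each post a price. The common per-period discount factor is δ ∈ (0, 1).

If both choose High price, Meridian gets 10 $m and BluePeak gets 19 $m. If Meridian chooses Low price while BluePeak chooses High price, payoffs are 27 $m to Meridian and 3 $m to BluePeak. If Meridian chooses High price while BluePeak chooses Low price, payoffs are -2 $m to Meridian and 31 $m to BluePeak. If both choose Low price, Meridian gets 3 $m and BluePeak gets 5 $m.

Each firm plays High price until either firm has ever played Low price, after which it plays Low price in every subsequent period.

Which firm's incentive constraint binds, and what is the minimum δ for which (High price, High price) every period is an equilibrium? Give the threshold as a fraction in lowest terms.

For Meridian: deviation gain 27−10 = 17, per-period punishment loss 10−3 = 7. IC gives δ ≥ 17/24.
For BluePeak: gain 12, loss 14 per period, so δ ≥ 12/26 = 6/13.
The tighter constraint is Meridian's, so cooperation needs δ ≥ 17/24.

Meridian; δ ≥ 17/24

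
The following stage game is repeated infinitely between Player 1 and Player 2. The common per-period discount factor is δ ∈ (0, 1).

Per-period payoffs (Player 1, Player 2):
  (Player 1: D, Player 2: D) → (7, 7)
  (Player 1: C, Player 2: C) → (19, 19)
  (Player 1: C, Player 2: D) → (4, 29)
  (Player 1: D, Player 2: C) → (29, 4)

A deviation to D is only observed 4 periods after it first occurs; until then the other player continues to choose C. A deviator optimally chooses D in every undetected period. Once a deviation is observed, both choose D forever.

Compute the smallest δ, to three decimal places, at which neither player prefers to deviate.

0.821

Deviating for the 4 undetected periods gains 29−19 = 10 per period over cooperation, then loses 19−7 = 12 per period forever once punishment starts.
Gain: 10(1 + δ + … + δ^3); loss: 12·δ^4/(1−δ).
No profitable deviation ⇔ 10(1−δ^4) ≤ 12·δ^4, i.e. δ^4 ≥ 10/(10+12) = 5/11.
Hence δ ≥ (5/11)^(1/4) ≈ 0.821.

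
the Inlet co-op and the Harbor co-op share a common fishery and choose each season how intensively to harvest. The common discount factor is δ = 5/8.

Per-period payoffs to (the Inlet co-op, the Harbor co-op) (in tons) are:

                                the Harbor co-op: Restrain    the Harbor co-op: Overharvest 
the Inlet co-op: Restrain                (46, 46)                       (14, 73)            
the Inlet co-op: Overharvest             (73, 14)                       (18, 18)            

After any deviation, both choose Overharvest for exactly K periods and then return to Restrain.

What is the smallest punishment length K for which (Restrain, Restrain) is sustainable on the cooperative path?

IC: δ(1−δ^K)/(1−δ) ≥ (73−46)/(46−18) = 27/28.
With δ = 5/8: need 1 − δ^K ≥ 27/28·(1−5/8)/(5/8), i.e. δ^K ≤ 0.4214.
Since (5/8)^1 = 0.6250 and (5/8)^2 = 0.3906, the smallest such K is 2.

2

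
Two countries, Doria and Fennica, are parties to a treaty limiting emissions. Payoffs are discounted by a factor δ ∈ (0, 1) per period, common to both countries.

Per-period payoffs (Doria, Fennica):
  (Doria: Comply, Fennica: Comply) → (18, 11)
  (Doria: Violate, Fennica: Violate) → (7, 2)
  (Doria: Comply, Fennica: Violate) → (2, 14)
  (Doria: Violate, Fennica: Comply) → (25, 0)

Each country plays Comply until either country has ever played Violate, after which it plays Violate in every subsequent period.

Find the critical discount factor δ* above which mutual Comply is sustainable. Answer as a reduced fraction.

7/18

Doria's threshold: (25−18)/(25−7) = 7/18.
Fennica's threshold: (14−11)/(14−2) = 1/4.
7/18 > 1/4, so Doria binds and δ* = 7/18.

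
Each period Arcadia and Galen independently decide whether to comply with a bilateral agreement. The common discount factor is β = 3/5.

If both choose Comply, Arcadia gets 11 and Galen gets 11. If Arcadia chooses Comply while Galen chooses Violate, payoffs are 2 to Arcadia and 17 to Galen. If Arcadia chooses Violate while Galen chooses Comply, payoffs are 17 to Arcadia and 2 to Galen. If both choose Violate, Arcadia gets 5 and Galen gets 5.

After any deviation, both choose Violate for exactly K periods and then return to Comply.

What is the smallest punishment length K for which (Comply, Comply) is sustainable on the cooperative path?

IC: β(1−β^K)/(1−β) ≥ (17−11)/(11−5) = 1.
With β = 3/5: need 1 − β^K ≥ 1·(1−3/5)/(3/5), i.e. β^K ≤ 0.3333.
Since (3/5)^2 = 0.3600 and (3/5)^3 = 0.2160, the smallest such K is 3.

3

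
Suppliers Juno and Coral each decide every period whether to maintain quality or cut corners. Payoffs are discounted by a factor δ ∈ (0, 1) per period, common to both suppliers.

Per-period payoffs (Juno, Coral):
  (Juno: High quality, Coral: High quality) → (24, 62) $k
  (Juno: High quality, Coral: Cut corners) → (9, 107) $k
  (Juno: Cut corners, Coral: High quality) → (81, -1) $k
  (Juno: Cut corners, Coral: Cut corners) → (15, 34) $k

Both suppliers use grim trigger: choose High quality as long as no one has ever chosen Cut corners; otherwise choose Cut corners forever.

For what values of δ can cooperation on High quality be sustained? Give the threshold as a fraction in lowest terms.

For Juno: deviation gain 81−24 = 57, per-period punishment loss 24−15 = 9. IC gives δ ≥ 57/66 = 19/22.
For Coral: gain 45, loss 28 per period, so δ ≥ 45/73.
The tighter constraint is Juno's, so cooperation needs δ ≥ 19/22.

19/22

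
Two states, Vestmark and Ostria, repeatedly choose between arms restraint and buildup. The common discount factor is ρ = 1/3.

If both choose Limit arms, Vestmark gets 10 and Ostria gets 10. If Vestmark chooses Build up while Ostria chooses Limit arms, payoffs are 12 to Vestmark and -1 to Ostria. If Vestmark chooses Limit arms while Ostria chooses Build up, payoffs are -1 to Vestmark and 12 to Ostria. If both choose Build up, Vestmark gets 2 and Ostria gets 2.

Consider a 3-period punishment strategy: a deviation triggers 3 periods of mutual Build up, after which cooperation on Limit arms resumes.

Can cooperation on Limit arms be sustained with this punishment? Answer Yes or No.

A one-shot deviation gives 12 now, then 2 for 3 periods, then back to 10.
Gain from deviating: (12−10) today; loss: (10−2) in each of the next 3 periods.
No-deviation condition: (10−2)(ρ+…+ρ^3) ≥ 12−10, i.e. ρ+…+ρ^3 ≥ 1/4.
At ρ = 1/3: ρ+…+ρ^3 = 0.4815 ≥ 0.2500.
So cooperation is sustainable.

Yes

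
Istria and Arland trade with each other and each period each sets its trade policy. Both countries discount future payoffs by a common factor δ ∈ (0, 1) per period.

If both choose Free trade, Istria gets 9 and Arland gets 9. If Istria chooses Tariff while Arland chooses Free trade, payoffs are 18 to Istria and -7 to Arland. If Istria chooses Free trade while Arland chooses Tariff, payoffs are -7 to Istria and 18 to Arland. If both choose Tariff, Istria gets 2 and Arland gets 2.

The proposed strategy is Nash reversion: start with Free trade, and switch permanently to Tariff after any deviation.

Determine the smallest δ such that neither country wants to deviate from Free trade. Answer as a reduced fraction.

9/16

One-period gain from deviating is 18 − 9 = 9. The loss is 9 − 2 = 7 in every subsequent period, with present value 7·δ/(1−δ).
Deviation is unprofitable when 7·δ/(1−δ) ≥ 9, i.e. δ/(1−δ) ≥ 9/7.
Equivalently δ ≥ 9/(9+7) = 9/16.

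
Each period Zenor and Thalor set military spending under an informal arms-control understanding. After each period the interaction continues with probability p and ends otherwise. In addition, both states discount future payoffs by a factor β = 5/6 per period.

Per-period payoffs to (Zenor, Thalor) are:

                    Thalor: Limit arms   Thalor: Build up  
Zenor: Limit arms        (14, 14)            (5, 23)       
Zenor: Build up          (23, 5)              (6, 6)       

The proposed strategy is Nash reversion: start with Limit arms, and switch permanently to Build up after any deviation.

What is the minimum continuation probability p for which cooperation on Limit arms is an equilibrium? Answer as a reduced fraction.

With continuation probability p and discount β, the effective per-period discount factor is βp.
Grim-trigger IC: βp ≥ (23−14)/(23−6) = 9/17.
So p ≥ (9/17)/(5/6) = 54/85.

54/85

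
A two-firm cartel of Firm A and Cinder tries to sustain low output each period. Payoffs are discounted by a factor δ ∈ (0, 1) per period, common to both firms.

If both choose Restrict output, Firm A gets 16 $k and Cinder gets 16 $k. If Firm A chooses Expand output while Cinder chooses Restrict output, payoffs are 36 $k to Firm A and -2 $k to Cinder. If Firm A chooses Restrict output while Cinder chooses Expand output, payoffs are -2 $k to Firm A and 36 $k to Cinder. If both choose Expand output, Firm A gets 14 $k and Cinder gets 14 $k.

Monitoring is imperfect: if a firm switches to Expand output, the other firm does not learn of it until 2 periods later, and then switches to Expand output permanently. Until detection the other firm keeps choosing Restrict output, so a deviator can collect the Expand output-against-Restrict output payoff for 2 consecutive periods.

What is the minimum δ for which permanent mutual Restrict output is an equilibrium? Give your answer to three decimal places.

0.953

A deviator earns 36 for 2 periods, then 14 forever; cooperating earns 16 forever. Multiplying the IC by (1−δ):
16 ≥ 36(1−δ^2) + 14δ^2, so 22·δ^2 ≥ 20 and δ^2 ≥ 10/11.
δ ≥ (10/11)^(1/2) ≈ 0.953.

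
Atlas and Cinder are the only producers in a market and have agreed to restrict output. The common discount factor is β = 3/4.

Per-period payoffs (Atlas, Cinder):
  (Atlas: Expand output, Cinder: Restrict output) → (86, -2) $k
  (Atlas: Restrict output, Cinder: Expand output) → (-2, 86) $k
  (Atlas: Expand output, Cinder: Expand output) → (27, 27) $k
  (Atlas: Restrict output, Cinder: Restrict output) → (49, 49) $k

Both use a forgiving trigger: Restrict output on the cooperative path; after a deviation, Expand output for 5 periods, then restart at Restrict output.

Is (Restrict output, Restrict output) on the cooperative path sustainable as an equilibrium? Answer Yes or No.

Comparing payoff streams over the 6 periods until play realigns: cooperate → 49(1+β+…+β^5); deviate → 86 + 27(β+…+β^5).
Cooperation is sustained iff (49−27)(β+…+β^5) ≥ 86−49.
β+…+β^5 = 3/4·(1−(3/4)^5)/(1−3/4) = 2.2881, and (86−49)/(49−27) = 1.6818.
2.2881 ≥ 1.6818, so cooperation is sustainable.

Yes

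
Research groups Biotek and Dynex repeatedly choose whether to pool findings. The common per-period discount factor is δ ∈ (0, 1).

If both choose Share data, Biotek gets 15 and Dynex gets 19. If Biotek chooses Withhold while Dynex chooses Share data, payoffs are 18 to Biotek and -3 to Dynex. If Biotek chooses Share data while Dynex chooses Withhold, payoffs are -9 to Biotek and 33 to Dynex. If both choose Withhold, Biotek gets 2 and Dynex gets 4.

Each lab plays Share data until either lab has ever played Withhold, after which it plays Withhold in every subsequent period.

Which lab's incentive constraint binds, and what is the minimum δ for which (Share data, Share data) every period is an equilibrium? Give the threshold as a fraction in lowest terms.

Dynex; δ ≥ 14/29

Biotek's threshold: (18−15)/(18−2) = 3/16.
Dynex's threshold: (33−19)/(33−4) = 14/29.
3/16 < 14/29, so Dynex binds and δ* = 14/29.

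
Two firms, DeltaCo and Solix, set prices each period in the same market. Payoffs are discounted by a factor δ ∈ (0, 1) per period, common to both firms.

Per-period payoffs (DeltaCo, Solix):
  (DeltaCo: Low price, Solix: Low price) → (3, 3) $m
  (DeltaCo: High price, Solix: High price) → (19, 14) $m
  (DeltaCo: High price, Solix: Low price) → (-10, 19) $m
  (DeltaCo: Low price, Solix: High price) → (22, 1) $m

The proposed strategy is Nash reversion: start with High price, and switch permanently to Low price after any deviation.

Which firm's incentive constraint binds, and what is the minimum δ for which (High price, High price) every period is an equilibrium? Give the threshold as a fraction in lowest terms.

For DeltaCo: deviation gain 22−19 = 3, per-period punishment loss 19−3 = 16. IC gives δ ≥ 3/19.
For Solix: gain 5, loss 11 per period, so δ ≥ 5/16.
The tighter constraint is Solix's, so cooperation needs δ ≥ 5/16.

Solix; δ ≥ 5/16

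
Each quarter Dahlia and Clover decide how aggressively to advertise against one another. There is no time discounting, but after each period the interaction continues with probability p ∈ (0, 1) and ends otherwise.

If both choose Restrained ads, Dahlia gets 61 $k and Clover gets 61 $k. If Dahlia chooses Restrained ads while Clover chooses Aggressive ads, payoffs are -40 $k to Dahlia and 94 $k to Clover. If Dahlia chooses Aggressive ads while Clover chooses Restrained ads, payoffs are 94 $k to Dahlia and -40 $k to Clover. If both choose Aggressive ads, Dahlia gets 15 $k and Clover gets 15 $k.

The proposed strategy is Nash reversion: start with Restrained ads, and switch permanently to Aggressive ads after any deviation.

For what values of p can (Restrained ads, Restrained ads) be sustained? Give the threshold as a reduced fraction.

33/79

Expected cooperation value is 61 + p·61 + p²·61 + … = 61/(1−p); deviation gives 94 + p·15/(1−p).
61 ≥ 94(1−p) + 15p ⇒ 79p ≥ 33 ⇒ p ≥ 33/79.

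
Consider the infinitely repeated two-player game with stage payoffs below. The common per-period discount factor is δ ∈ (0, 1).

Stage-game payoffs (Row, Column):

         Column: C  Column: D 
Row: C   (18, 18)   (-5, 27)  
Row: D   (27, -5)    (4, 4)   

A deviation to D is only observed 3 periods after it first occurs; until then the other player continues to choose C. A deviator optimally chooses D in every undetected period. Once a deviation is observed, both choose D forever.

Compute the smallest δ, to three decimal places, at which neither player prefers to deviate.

A deviator earns 27 for 3 periods, then 4 forever; cooperating earns 18 forever. Multiplying the IC by (1−δ):
18 ≥ 27(1−δ^3) + 4δ^3, so 23·δ^3 ≥ 9 and δ^3 ≥ 9/23.
δ ≥ (9/23)^(1/3) ≈ 0.731.

0.731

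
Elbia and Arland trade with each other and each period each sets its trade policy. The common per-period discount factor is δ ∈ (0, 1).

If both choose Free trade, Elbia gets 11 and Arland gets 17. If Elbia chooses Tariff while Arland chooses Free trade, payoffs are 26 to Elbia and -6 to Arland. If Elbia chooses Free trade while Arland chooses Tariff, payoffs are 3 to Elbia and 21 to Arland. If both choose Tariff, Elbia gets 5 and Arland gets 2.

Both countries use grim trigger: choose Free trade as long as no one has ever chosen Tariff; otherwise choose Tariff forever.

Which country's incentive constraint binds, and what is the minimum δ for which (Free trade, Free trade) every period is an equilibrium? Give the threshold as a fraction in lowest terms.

Elbia; δ ≥ 5/7

Elbia's threshold: (26−11)/(26−5) = 5/7.
Arland's threshold: (21−17)/(21−2) = 4/19.
5/7 > 4/19, so Elbia binds and δ* = 5/7.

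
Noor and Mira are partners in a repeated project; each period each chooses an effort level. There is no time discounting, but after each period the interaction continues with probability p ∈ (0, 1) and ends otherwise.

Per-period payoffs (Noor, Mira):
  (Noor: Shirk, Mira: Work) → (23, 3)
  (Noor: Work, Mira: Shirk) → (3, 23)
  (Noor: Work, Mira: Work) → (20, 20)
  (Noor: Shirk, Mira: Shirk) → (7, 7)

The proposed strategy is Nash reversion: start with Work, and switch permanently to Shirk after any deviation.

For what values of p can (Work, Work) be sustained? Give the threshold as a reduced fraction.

3/16

Expected cooperation value is 20 + p·20 + p²·20 + … = 20/(1−p); deviation gives 23 + p·7/(1−p).
20 ≥ 23(1−p) + 7p ⇒ 16p ≥ 3 ⇒ p ≥ 3/16.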